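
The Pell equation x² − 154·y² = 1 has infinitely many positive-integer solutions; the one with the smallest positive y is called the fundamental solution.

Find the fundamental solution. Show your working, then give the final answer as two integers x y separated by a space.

21295 1716

√154 → a₀=12, period (2,2,3,1,2,1,3,2,2,24); ℓ=10 even so k=9
a_0=12:  p_0=12·1+0=12,  q_0=12·0+1=1
…
a_2=2:  p_2=2·25+12=62,  q_2=2·2+1=5
a_3=3:  p_3=3·62+25=211,  q_3=3·5+2=17
a_4=1:  p_4=1·211+62=273,  q_4=1·17+5=22
a_5=2:  p_5=2·273+211=757,  q_5=2·22+17=61
a_6=1:  p_6=1·757+273=1030,  q_6=1·61+22=83
a_7=3:  p_7=3·1030+757=3847,  q_7=3·83+61=310
a_8=2:  p_8=2·3847+1030=8724,  q_8=2·310+83=703
a_9=2:  p_9=2·8724+3847=21295,  q_9=2·703+310=1716
→ (21295, 1716).  Check: 21295²=453477025, 154·1716²=453477024, difference 1.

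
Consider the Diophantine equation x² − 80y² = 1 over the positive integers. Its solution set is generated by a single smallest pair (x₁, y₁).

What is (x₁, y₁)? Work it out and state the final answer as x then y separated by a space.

[8; 1,16] for √80; ℓ=2 ⇒ convergent index 1
a_0=8:  p_0=8·1+0=8,  q_0=8·0+1=1
a_1=1:  p_1=1·8+1=9,  q_1=1·1+0=1
(x₁, y₁) = (9, 1);  9² − 80·1² = 1 ✓

9 1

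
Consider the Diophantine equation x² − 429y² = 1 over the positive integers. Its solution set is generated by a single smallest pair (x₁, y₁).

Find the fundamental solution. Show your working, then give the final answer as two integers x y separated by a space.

[20; 1,2,2,9,1,12,1,9,2,2,1,40] for √429; ℓ=12 ⇒ convergent index 11
k=0  a_k=20  p_k/q_k = 20/1
k=1  a_k=1  p_k/q_k = 21/1
…
k=3  a_k=2  p_k/q_k = 145/7
…
k=5  a_k=1  p_k/q_k = 1512/73
…
k=7  a_k=1  p_k/q_k = 21023/1015
…
k=10  a_k=2  p_k/q_k = 1085636/52415
k=11  a_k=1  p_k/q_k = 1524095/73584
→ (1524095, 73584).  Check: 1524095²=2322865569025, 429·73584²=2322865569024, difference 1.

1524095 73584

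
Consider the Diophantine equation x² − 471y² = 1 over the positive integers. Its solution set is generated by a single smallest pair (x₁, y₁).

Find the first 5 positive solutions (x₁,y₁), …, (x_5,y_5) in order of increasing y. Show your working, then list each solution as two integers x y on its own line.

d=471: √d = [21; 1,2,2,1,3,…,2,1,42] (ℓ=14, even), read p_13/q_13
step 0: (21, 1)  from 21·(1,0) + (0,1)
…
step 4: (217, 10)  from 1·(152,7) + (65,3)
…
step 10: (843469, 38865)  from 1·(644804,29711) + (198665,9154)
step 11: (2331742, 107441)  from 2·(843469,38865) + (644804,29711)
step 12: (5506953, 253747)  from 2·(2331742,107441) + (843469,38865)
step 13: (7838695, 361188)  from 1·(5506953,253747) + (2331742,107441)
(x₁, y₁) = (7838695, 361188);  7838695² − 471·361188² = 1 ✓
(7838695+361188√471)^2 = 122890278606049 + 5662485139320√471
(7838695+361188√471)^3 = 1926598824915678693415 + 88772987898323613612√471
(7838695+361188√471)^4 = 30204041151744689101078780801 + 1391728752747293974319493360√471
(7838695+361188√471)^5 = 473520532711948744867536551663095975 + 21818674431032810307068783683516788√471

7838695 361188
122890278606049 5662485139320
1926598824915678693415 88772987898323613612
30204041151744689101078780801 1391728752747293974319493360
473520532711948744867536551663095975 21818674431032810307068783683516788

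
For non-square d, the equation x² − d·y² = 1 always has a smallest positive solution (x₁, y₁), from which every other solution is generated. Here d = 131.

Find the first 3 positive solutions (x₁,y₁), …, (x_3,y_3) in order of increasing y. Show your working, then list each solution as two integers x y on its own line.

√131 = [11; 2,4,11,4,2,22, …], period ℓ=6 (even) → k=5
a_0=11:  p_0=11·1+0=11,  q_0=11·0+1=1
…
a_3=11:  p_3=11·103+23=1156,  q_3=11·9+2=101
a_4=4:  p_4=4·1156+103=4727,  q_4=4·101+9=413
a_5=2:  p_5=2·4727+1156=10610,  q_5=2·413+101=927
fundamental: x₁=10610, y₁=927  (since 112572100 − 131·859329 = 1)
(x_2, y_2) = (10610·10610 + 131·927·927, 10610·927 + 927·10610) = (225144199, 19670940)
(x_3, y_3) = (10610·225144199 + 131·927·19670940, 10610·19670940 + 927·225144199) = (4777559892170, 417417345873)

10610 927
225144199 19670940
4777559892170 417417345873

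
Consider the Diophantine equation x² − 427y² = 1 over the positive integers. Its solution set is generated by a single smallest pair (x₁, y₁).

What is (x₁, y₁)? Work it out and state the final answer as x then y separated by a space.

d=427: √d = [20; 1,1,1,40] (ℓ=4, even), read p_3/q_3
k=0  a_k=20  p_k/q_k = 20/1
…
k=2  a_k=1  p_k/q_k = 41/2
k=3  a_k=1  p_k/q_k = 62/3
fundamental: x₁=62, y₁=3  (since 3844 − 427·9 = 1)

62 3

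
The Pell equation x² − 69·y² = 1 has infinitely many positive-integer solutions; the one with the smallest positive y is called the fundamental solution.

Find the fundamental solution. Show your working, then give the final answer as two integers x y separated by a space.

d=69: √d = [8; 3,3,1,4,1,3,3,16] (ℓ=8, even), read p_7/q_7
k=0  a_k=8  p_k/q_k = 8/1
k=1  a_k=3  p_k/q_k = 25/3
k=2  a_k=3  p_k/q_k = 83/10
…
k=4  a_k=4  p_k/q_k = 515/62
k=5  a_k=1  p_k/q_k = 623/75
k=6  a_k=3  p_k/q_k = 2384/287
k=7  a_k=3  p_k/q_k = 7775/936
→ (7775, 936).  Check: 7775²=60450625, 69·936²=60450624, difference 1.

7775 936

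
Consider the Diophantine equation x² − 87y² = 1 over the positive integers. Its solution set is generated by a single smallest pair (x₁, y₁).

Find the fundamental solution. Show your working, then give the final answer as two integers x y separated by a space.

28 3

d=87: √d = [9; 3,18] (ℓ=2, even), read p_1/q_1
step 0: (9, 1)  from 9·(1,0) + (0,1)
step 1: (28, 3)  from 3·(9,1) + (1,0)
(x₁, y₁) = (28, 3);  28² − 87·3² = 1 ✓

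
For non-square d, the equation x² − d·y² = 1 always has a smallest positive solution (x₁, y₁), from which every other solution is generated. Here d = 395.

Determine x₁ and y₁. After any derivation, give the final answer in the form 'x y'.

159 8

√395 → a₀=19, period (1,6,1,38); ℓ=4 even so k=3
a_0=19:  p_0=19·1+0=19,  q_0=19·0+1=1
a_1=1:  p_1=1·19+1=20,  q_1=1·1+0=1
a_2=6:  p_2=6·20+19=139,  q_2=6·1+1=7
a_3=1:  p_3=1·139+20=159,  q_3=1·7+1=8
(x₁, y₁) = (159, 8);  159² − 395·8² = 1 ✓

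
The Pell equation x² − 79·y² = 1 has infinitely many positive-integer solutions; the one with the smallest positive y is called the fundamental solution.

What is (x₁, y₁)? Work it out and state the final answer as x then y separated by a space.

[8; 1,7,1,16] for √79; ℓ=4 ⇒ convergent index 3
i=0: a=8 ⇒ p=8, q=1
i=1: a=1 ⇒ p=9, q=1
i=2: a=7 ⇒ p=71, q=8
i=3: a=1 ⇒ p=80, q=9
fundamental: x₁=80, y₁=9  (since 6400 − 79·81 = 1)

80 9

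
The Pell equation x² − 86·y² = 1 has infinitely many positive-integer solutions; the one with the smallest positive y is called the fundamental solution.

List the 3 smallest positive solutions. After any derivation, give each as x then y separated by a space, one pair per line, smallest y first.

√86 → a₀=9, period (3,1,1,1,8,1,1,1,3,18); ℓ=10 even so k=9
a_0=9:  p_0=9·1+0=9,  q_0=9·0+1=1
…
a_6=1:  p_6=1·881+102=983,  q_6=1·95+11=106
…
a_8=1:  p_8=1·1864+983=2847,  q_8=1·201+106=307
a_9=3:  p_9=3·2847+1864=10405,  q_9=3·307+201=1122
→ (10405, 1122).  Check: 10405²=108264025, 86·1122²=108264024, difference 1.
n=2: (10405,1122)∘(10405,1122) = (10405·10405+86·1122·1122, 10405·1122+1122·10405) = (216528049,23348820)
n=3: (216528049,23348820)∘(10405,1122) = (10405·216528049+86·1122·23348820, 10405·23348820+1122·216528049) = (4505948689285,485888943078)

10405 1122
216528049 23348820
4505948689285 485888943078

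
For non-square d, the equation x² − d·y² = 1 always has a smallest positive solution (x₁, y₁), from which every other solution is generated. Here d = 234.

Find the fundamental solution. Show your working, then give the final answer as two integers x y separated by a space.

5201 340

√234 → a₀=15, period (3,2,1,2,1,2,3,30); ℓ=8 even so k=7
a_0=15:  p_0=15·1+0=15,  q_0=15·0+1=1
a_1=3:  p_1=3·15+1=46,  q_1=3·1+0=3
a_2=2:  p_2=2·46+15=107,  q_2=2·3+1=7
…
a_4=2:  p_4=2·153+107=413,  q_4=2·10+7=27
a_5=1:  p_5=1·413+153=566,  q_5=1·27+10=37
a_6=2:  p_6=2·566+413=1545,  q_6=2·37+27=101
a_7=3:  p_7=3·1545+566=5201,  q_7=3·101+37=340
→ (5201, 340).  Check: 5201²=27050401, 234·340²=27050400, difference 1.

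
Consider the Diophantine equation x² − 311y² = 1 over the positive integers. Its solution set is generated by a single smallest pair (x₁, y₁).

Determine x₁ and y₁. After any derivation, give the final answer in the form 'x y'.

d=311: √d = [17; 1,1,1,2,1,…,1,1,34] (ℓ=16, even), read p_15/q_15
a_0=17:  p_0=17·1+0=17,  q_0=17·0+1=1
…
a_2=1:  p_2=1·18+17=35,  q_2=1·1+1=2
a_3=1:  p_3=1·35+18=53,  q_3=1·2+1=3
…
a_8=17:  p_8=17·4109+1305=71158,  q_8=17·233+74=4035
…
a_14=1:  p_14=1·6159373+4565134=10724507,  q_14=1·349266+258865=608131
a_15=1:  p_15=1·10724507+6159373=16883880,  q_15=1·608131+349266=957397
→ (16883880, 957397).  Check: 16883880²=285065403854400, 311·957397²=285065403854399, difference 1.

16883880 957397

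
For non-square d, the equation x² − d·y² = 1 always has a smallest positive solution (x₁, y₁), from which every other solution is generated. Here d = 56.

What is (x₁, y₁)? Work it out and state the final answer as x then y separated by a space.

15 2

[7; 2,14] for √56; ℓ=2 ⇒ convergent index 1
i=0: a=7 ⇒ p=7, q=1
i=1: a=2 ⇒ p=15, q=2
(x₁, y₁) = (15, 2);  15² − 56·2² = 1 ✓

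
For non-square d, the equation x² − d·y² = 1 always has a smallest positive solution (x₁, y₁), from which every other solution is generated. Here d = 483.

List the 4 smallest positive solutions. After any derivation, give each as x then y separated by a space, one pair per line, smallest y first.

22 1
967 44
42526 1935
1870177 85096

√483 → a₀=21, period (1,42); ℓ=2 even so k=1
i=0: a=21 ⇒ p=21, q=1
i=1: a=1 ⇒ p=22, q=1
fundamental: x₁=22, y₁=1  (since 484 − 483·1 = 1)
n=2: (22,1)∘(22,1) = (22·22+483·1·1, 22·1+1·22) = (967,44)
n=3: (967,44)∘(22,1) = (22·967+483·1·44, 22·44+1·967) = (42526,1935)
n=4: (42526,1935)∘(22,1) = (22·42526+483·1·1935, 22·1935+1·42526) = (1870177,85096)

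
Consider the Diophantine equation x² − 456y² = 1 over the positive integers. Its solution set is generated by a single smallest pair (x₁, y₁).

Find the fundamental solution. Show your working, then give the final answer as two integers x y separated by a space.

d=456: √d = [21; 2,1,4,1,2,42] (ℓ=6, even), read p_5/q_5
i=0: a=21 ⇒ p=21, q=1
i=1: a=2 ⇒ p=43, q=2
…
i=3: a=4 ⇒ p=299, q=14
i=4: a=1 ⇒ p=363, q=17
i=5: a=2 ⇒ p=1025, q=48
fundamental: x₁=1025, y₁=48  (since 1050625 − 456·2304 = 1)

1025 48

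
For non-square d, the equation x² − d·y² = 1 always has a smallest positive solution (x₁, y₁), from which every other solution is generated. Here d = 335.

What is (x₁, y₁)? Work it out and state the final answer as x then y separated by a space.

[18; 3,3,3,36] for √335; ℓ=4 ⇒ convergent index 3
a_0=18:  p_0=18·1+0=18,  q_0=18·0+1=1
a_1=3:  p_1=3·18+1=55,  q_1=3·1+0=3
a_2=3:  p_2=3·55+18=183,  q_2=3·3+1=10
a_3=3:  p_3=3·183+55=604,  q_3=3·10+3=33
fundamental: x₁=604, y₁=33  (since 364816 − 335·1089 = 1)

604 33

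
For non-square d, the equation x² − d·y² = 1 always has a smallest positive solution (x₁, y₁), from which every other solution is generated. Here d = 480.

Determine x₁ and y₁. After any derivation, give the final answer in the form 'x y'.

241 11

√480 = [21; 1,9,1,42, …], period ℓ=4 (even) → k=3
a_0=21:  p_0=21·1+0=21,  q_0=21·0+1=1
…
a_2=9:  p_2=9·22+21=219,  q_2=9·1+1=10
a_3=1:  p_3=1·219+22=241,  q_3=1·10+1=11
→ (241, 11).  Check: 241²=58081, 480·11²=58080, difference 1.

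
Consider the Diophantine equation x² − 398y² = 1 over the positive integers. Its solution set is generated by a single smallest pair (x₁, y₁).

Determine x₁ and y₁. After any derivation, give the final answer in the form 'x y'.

399 20

d=398: √d = [19; 1,18,1,38] (ℓ=4, even), read p_3/q_3
step 0: (19, 1)  from 19·(1,0) + (0,1)
step 1: (20, 1)  from 1·(19,1) + (1,0)
step 2: (379, 19)  from 18·(20,1) + (19,1)
step 3: (399, 20)  from 1·(379,19) + (20,1)
(x₁, y₁) = (399, 20);  399² − 398·20² = 1 ✓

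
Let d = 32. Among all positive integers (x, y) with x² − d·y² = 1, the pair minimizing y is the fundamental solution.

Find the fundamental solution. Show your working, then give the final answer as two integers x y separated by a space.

17 3

d=32: √d = [5; 1,1,1,10] (ℓ=4, even), read p_3/q_3
i=0: a=5 ⇒ p=5, q=1
…
i=2: a=1 ⇒ p=11, q=2
i=3: a=1 ⇒ p=17, q=3
→ (17, 3).  Check: 17²=289, 32·3²=288, difference 1.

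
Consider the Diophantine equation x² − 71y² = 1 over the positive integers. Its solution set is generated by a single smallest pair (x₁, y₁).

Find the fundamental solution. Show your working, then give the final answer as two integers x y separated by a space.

3480 413

[8; 2,2,1,7,1,2,2,16] for √71; ℓ=8 ⇒ convergent index 7
i=0: a=8 ⇒ p=8, q=1
…
i=2: a=2 ⇒ p=42, q=5
i=3: a=1 ⇒ p=59, q=7
i=4: a=7 ⇒ p=455, q=54
…
i=6: a=2 ⇒ p=1483, q=176
i=7: a=2 ⇒ p=3480, q=413
fundamental: x₁=3480, y₁=413  (since 12110400 − 71·170569 = 1)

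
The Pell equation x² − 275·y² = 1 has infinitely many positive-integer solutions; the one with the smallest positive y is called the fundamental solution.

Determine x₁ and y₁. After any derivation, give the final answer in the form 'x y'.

√275 = [16; 1,1,2,1,1,32, …], period ℓ=6 (even) → k=5
a_0=16:  p_0=16·1+0=16,  q_0=16·0+1=1
…
a_2=1:  p_2=1·17+16=33,  q_2=1·1+1=2
a_3=2:  p_3=2·33+17=83,  q_3=2·2+1=5
a_4=1:  p_4=1·83+33=116,  q_4=1·5+2=7
a_5=1:  p_5=1·116+83=199,  q_5=1·7+5=12
(x₁, y₁) = (199, 12);  199² − 275·12² = 1 ✓

199 12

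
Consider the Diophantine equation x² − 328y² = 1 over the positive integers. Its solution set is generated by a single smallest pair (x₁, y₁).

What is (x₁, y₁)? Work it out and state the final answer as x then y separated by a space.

163 9

√328 → a₀=18, period (9,36); ℓ=2 even so k=1
a_0=18:  p_0=18·1+0=18,  q_0=18·0+1=1
a_1=9:  p_1=9·18+1=163,  q_1=9·1+0=9
fundamental: x₁=163, y₁=9  (since 26569 − 328·81 = 1)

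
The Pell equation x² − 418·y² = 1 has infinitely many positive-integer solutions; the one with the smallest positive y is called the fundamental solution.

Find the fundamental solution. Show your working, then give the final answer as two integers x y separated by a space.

d=418: √d = [20; 2,4,20,4,2,40] (ℓ=6, even), read p_5/q_5
step 0: (20, 1)  from 20·(1,0) + (0,1)
step 1: (41, 2)  from 2·(20,1) + (1,0)
…
step 4: (15068, 737)  from 4·(3721,182) + (184,9)
step 5: (33857, 1656)  from 2·(15068,737) + (3721,182)
fundamental: x₁=33857, y₁=1656  (since 1146296449 − 418·2742336 = 1)

33857 1656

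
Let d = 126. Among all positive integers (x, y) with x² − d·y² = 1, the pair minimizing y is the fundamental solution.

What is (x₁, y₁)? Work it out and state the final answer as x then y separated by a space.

449 40

√126 = [11; 4,2,4,22, …], period ℓ=4 (even) → k=3
step 0: (11, 1)  from 11·(1,0) + (0,1)
step 1: (45, 4)  from 4·(11,1) + (1,0)
step 2: (101, 9)  from 2·(45,4) + (11,1)
step 3: (449, 40)  from 4·(101,9) + (45,4)
→ (449, 40).  Check: 449²=201601, 126·40²=201600, difference 1.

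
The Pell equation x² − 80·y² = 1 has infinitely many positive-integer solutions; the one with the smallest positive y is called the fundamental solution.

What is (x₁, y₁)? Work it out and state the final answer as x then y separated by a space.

d=80: √d = [8; 1,16] (ℓ=2, even), read p_1/q_1
step 0: (8, 1)  from 8·(1,0) + (0,1)
step 1: (9, 1)  from 1·(8,1) + (1,0)
→ (9, 1).  Check: 9²=81, 80·1²=80, difference 1.

9 1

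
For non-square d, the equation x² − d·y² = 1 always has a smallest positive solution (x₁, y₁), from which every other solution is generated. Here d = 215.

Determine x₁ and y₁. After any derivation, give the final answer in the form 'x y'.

[14; 1,1,1,28] for √215; ℓ=4 ⇒ convergent index 3
i=0: a=14 ⇒ p=14, q=1
…
i=2: a=1 ⇒ p=29, q=2
i=3: a=1 ⇒ p=44, q=3
fundamental: x₁=44, y₁=3  (since 1936 − 215·9 = 1)

44 3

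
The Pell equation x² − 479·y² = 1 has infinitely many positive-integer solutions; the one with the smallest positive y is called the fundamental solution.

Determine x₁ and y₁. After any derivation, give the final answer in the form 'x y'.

2989440 136591

√479 → a₀=21, period (1,7,1,3,2,21,2,3,1,7,1,42); ℓ=12 even so k=11
k=0  a_k=21  p_k/q_k = 21/1
k=1  a_k=1  p_k/q_k = 22/1
k=2  a_k=7  p_k/q_k = 175/8
k=3  a_k=1  p_k/q_k = 197/9
k=4  a_k=3  p_k/q_k = 766/35
k=5  a_k=2  p_k/q_k = 1729/79
k=6  a_k=21  p_k/q_k = 37075/1694
k=7  a_k=2  p_k/q_k = 75879/3467
k=8  a_k=3  p_k/q_k = 264712/12095
k=9  a_k=1  p_k/q_k = 340591/15562
k=10  a_k=7  p_k/q_k = 2648849/121029
k=11  a_k=1  p_k/q_k = 2989440/136591
(x₁, y₁) = (2989440, 136591);  2989440² − 479·136591² = 1 ✓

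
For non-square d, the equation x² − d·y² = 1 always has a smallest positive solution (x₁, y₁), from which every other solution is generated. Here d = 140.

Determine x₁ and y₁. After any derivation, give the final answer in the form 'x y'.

71 6

√140 → a₀=11, period (1,4,1,22); ℓ=4 even so k=3
a_0=11:  p_0=11·1+0=11,  q_0=11·0+1=1
…
a_2=4:  p_2=4·12+11=59,  q_2=4·1+1=5
a_3=1:  p_3=1·59+12=71,  q_3=1·5+1=6
→ (71, 6).  Check: 71²=5041, 140·6²=5040, difference 1.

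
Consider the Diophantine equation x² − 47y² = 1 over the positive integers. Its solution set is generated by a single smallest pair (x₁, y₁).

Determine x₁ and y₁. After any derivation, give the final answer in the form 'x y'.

d=47: √d = [6; 1,5,1,12] (ℓ=4, even), read p_3/q_3
i=0: a=6 ⇒ p=6, q=1
…
i=2: a=5 ⇒ p=41, q=6
i=3: a=1 ⇒ p=48, q=7
→ (48, 7).  Check: 48²=2304, 47·7²=2303, difference 1.

48 7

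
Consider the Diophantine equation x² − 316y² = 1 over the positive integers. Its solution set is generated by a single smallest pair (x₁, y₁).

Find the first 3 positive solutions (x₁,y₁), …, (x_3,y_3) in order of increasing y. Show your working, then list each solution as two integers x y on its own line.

d=316: √d = [17; 1,3,2,8,2,3,1,34] (ℓ=8, even), read p_7/q_7
step 0: (17, 1)  from 17·(1,0) + (0,1)
…
step 2: (71, 4)  from 3·(18,1) + (17,1)
step 3: (160, 9)  from 2·(71,4) + (18,1)
step 4: (1351, 76)  from 8·(160,9) + (71,4)
…
step 6: (9937, 559)  from 3·(2862,161) + (1351,76)
step 7: (12799, 720)  from 1·(9937,559) + (2862,161)
(x₁, y₁) = (12799, 720);  12799² − 316·720² = 1 ✓
(12799+720√316)^2 = 327628801 + 18430560√316
(12799+720√316)^3 = 8386642035199 + 471785474160√316

12799 720
327628801 18430560
8386642035199 471785474160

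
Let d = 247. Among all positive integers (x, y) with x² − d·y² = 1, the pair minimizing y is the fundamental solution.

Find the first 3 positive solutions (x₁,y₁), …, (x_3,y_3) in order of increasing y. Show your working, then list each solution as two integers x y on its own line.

85292 5427
14549450527 925759368
2481903468612476 157919736025485

d=247: √d = [15; 1,2,1,1,9,1,9,1,1,2,1,30] (ℓ=12, even), read p_11/q_11
a_0=15:  p_0=15·1+0=15,  q_0=15·0+1=1
a_1=1:  p_1=1·15+1=16,  q_1=1·1+0=1
…
a_3=1:  p_3=1·47+16=63,  q_3=1·3+1=4
a_4=1:  p_4=1·63+47=110,  q_4=1·4+3=7
a_5=9:  p_5=9·110+63=1053,  q_5=9·7+4=67
…
a_9=1:  p_9=1·12683+11520=24203,  q_9=1·807+733=1540
a_10=2:  p_10=2·24203+12683=61089,  q_10=2·1540+807=3887
a_11=1:  p_11=1·61089+24203=85292,  q_11=1·3887+1540=5427
fundamental: x₁=85292, y₁=5427  (since 7274725264 − 247·29452329 = 1)
k=2:  x_2 = 85292·85292+247·5427·5427 = 14549450527,  y_2 = 85292·5427+5427·85292 = 925759368
k=3:  x_3 = 85292·14549450527+247·5427·925759368 = 2481903468612476,  y_3 = 85292·925759368+5427·14549450527 = 157919736025485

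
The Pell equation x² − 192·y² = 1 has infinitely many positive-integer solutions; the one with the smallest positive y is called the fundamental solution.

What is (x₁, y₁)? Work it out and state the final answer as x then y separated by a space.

[13; 1,5,1,26] for √192; ℓ=4 ⇒ convergent index 3
step 0: (13, 1)  from 13·(1,0) + (0,1)
step 1: (14, 1)  from 1·(13,1) + (1,0)
step 2: (83, 6)  from 5·(14,1) + (13,1)
step 3: (97, 7)  from 1·(83,6) + (14,1)
→ (97, 7).  Check: 97²=9409, 192·7²=9408, difference 1.

97 7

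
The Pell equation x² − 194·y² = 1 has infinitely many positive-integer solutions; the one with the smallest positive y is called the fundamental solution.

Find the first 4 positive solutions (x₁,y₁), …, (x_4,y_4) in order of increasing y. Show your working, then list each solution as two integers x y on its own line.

195 14
76049 5460
29658915 2129386
11566900801 830455080

d=194: √d = [13; 1,12,1,26] (ℓ=4, even), read p_3/q_3
a_0=13:  p_0=13·1+0=13,  q_0=13·0+1=1
…
a_2=12:  p_2=12·14+13=181,  q_2=12·1+1=13
a_3=1:  p_3=1·181+14=195,  q_3=1·13+1=14
→ (195, 14).  Check: 195²=38025, 194·14²=38024, difference 1.
(x_2, y_2) = (195·195 + 194·14·14, 195·14 + 14·195) = (76049, 5460)
(x_3, y_3) = (195·76049 + 194·14·5460, 195·5460 + 14·76049) = (29658915, 2129386)
(x_4, y_4) = (195·29658915 + 194·14·2129386, 195·2129386 + 14·29658915) = (11566900801, 830455080)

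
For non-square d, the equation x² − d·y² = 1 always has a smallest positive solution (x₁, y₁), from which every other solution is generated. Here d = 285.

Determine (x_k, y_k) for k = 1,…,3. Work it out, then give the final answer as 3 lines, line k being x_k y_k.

[16; 1,7,2,7,1,32] for √285; ℓ=6 ⇒ convergent index 5
i=0: a=16 ⇒ p=16, q=1
…
i=2: a=7 ⇒ p=135, q=8
i=3: a=2 ⇒ p=287, q=17
i=4: a=7 ⇒ p=2144, q=127
i=5: a=1 ⇒ p=2431, q=144
fundamental: x₁=2431, y₁=144  (since 5909761 − 285·20736 = 1)
k=2:  x_2 = 2431·2431+285·144·144 = 11819521,  y_2 = 2431·144+144·2431 = 700128
k=3:  x_3 = 2431·11819521+285·144·700128 = 57466508671,  y_3 = 2431·700128+144·11819521 = 3404022192

2431 144
11819521 700128
57466508671 3404022192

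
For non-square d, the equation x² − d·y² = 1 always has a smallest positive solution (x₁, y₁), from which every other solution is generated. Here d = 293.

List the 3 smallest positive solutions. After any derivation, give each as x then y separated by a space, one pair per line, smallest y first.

12320649 719780
303596783562401 17736313474440
7481018815602612315849 437045785745090703340

[17; 8,1,1,8,34] for √293; ℓ=5 ⇒ convergent index 9
i=0: a=17 ⇒ p=17, q=1
…
i=2: a=1 ⇒ p=154, q=9
i=3: a=1 ⇒ p=291, q=17
i=4: a=8 ⇒ p=2482, q=145
i=5: a=34 ⇒ p=84679, q=4947
…
i=8: a=1 ⇒ p=1444507, q=84389
i=9: a=8 ⇒ p=12320649, q=719780
(x₁, y₁) = (12320649, 719780);  12320649² − 293·719780² = 1 ✓
n=2: (12320649,719780)∘(12320649,719780) = (12320649·12320649+293·719780·719780, 12320649·719780+719780·12320649) = (303596783562401,17736313474440)
n=3: (303596783562401,17736313474440)∘(12320649,719780) = (12320649·303596783562401+293·719780·17736313474440, 12320649·17736313474440+719780·303596783562401) = (7481018815602612315849,437045785745090703340)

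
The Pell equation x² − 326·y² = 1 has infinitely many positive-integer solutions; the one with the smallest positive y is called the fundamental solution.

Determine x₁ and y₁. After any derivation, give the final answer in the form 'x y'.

d=326: √d = [18; 18,36] (ℓ=2, even), read p_1/q_1
k=0  a_k=18  p_k/q_k = 18/1
k=1  a_k=18  p_k/q_k = 325/18
fundamental: x₁=325, y₁=18  (since 105625 − 326·324 = 1)

325 18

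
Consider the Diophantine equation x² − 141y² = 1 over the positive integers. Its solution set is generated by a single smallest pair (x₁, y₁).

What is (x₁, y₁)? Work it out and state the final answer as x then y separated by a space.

√141 → a₀=11, period (1,6,1,22); ℓ=4 even so k=3
k=0  a_k=11  p_k/q_k = 11/1
…
k=2  a_k=6  p_k/q_k = 83/7
k=3  a_k=1  p_k/q_k = 95/8
→ (95, 8).  Check: 95²=9025, 141·8²=9024, difference 1.

95 8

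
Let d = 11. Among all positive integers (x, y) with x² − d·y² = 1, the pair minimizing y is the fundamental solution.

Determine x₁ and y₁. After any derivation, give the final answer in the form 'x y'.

10 3

d=11: √d = [3; 3,6] (ℓ=2, even), read p_1/q_1
i=0: a=3 ⇒ p=3, q=1
i=1: a=3 ⇒ p=10, q=3
(x₁, y₁) = (10, 3);  10² − 11·3² = 1 ✓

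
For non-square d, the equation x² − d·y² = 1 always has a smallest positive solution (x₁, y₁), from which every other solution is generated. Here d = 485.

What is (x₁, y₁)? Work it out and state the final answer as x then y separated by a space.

969 44

d=485: √d = [22; 44] (ℓ=1, odd), read p_1/q_1
step 0: (22, 1)  from 22·(1,0) + (0,1)
step 1: (969, 44)  from 44·(22,1) + (1,0)
fundamental: x₁=969, y₁=44  (since 938961 − 485·1936 = 1)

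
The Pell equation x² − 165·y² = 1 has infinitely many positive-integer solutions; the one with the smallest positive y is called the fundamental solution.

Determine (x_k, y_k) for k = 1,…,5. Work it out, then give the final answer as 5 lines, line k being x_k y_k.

[12; 1,5,2,5,1,24] for √165; ℓ=6 ⇒ convergent index 5
step 0: (12, 1)  from 12·(1,0) + (0,1)
step 1: (13, 1)  from 1·(12,1) + (1,0)
step 2: (77, 6)  from 5·(13,1) + (12,1)
step 3: (167, 13)  from 2·(77,6) + (13,1)
step 4: (912, 71)  from 5·(167,13) + (77,6)
step 5: (1079, 84)  from 1·(912,71) + (167,13)
→ (1079, 84).  Check: 1079²=1164241, 165·84²=1164240, difference 1.
k=2:  x_2 = 1079·1079+165·84·84 = 2328481,  y_2 = 1079·84+84·1079 = 181272
k=3:  x_3 = 1079·2328481+165·84·181272 = 5024860919,  y_3 = 1079·181272+84·2328481 = 391184892
k=4:  x_4 = 1079·5024860919+165·84·391184892 = 10843647534721,  y_4 = 1079·391184892+84·5024860919 = 844176815664
k=5:  x_5 = 1079·10843647534721+165·84·844176815664 = 23400586355066999,  y_5 = 1079·844176815664+84·10843647534721 = 1821733177018020

1079 84
2328481 181272
5024860919 391184892
10843647534721 844176815664
23400586355066999 1821733177018020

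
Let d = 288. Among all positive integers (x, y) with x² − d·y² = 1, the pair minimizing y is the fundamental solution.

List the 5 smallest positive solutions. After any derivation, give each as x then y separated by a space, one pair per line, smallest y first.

[16; 1,32] for √288; ℓ=2 ⇒ convergent index 1
a_0=16:  p_0=16·1+0=16,  q_0=16·0+1=1
a_1=1:  p_1=1·16+1=17,  q_1=1·1+0=1
fundamental: x₁=17, y₁=1  (since 289 − 288·1 = 1)
(17+1√288)^2 = 577 + 34√288
(17+1√288)^3 = 19601 + 1155√288
(17+1√288)^4 = 665857 + 39236√288
(17+1√288)^5 = 22619537 + 1332869√288

17 1
577 34
19601 1155
665857 39236
22619537 1332869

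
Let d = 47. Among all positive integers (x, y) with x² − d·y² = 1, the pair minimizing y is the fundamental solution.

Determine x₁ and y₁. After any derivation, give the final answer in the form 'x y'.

48 7

d=47: √d = [6; 1,5,1,12] (ℓ=4, even), read p_3/q_3
step 0: (6, 1)  from 6·(1,0) + (0,1)
…
step 2: (41, 6)  from 5·(7,1) + (6,1)
step 3: (48, 7)  from 1·(41,6) + (7,1)
→ (48, 7).  Check: 48²=2304, 47·7²=2303, difference 1.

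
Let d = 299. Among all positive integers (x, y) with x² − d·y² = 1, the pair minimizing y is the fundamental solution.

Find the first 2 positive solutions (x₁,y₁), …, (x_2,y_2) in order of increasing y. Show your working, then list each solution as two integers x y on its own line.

415 24
344449 19920

[17; 3,2,3,34] for √299; ℓ=4 ⇒ convergent index 3
step 0: (17, 1)  from 17·(1,0) + (0,1)
step 1: (52, 3)  from 3·(17,1) + (1,0)
step 2: (121, 7)  from 2·(52,3) + (17,1)
step 3: (415, 24)  from 3·(121,7) + (52,3)
→ (415, 24).  Check: 415²=172225, 299·24²=172224, difference 1.
n=2: (415,24)∘(415,24) = (415·415+299·24·24, 415·24+24·415) = (344449,19920)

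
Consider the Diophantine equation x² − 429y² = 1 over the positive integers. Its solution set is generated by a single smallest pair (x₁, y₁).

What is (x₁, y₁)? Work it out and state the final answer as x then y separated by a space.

1524095 73584

[20; 1,2,2,9,1,12,1,9,2,2,1,40] for √429; ℓ=12 ⇒ convergent index 11
i=0: a=20 ⇒ p=20, q=1
i=1: a=1 ⇒ p=21, q=1
i=2: a=2 ⇒ p=62, q=3
i=3: a=2 ⇒ p=145, q=7
…
i=5: a=1 ⇒ p=1512, q=73
…
i=7: a=1 ⇒ p=21023, q=1015
…
i=9: a=2 ⇒ p=438459, q=21169
i=10: a=2 ⇒ p=1085636, q=52415
i=11: a=1 ⇒ p=1524095, q=73584
→ (1524095, 73584).  Check: 1524095²=2322865569025, 429·73584²=2322865569024, difference 1.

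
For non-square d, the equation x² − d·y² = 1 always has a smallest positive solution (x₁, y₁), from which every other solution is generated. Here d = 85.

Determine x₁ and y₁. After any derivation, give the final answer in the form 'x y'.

[9; 4,1,1,4,18] for √85; ℓ=5 ⇒ convergent index 9
i=0: a=9 ⇒ p=9, q=1
…
i=2: a=1 ⇒ p=46, q=5
…
i=6: a=4 ⇒ p=27926, q=3029
…
i=8: a=1 ⇒ p=62739, q=6805
i=9: a=4 ⇒ p=285769, q=30996
(x₁, y₁) = (285769, 30996);  285769² − 85·30996² = 1 ✓

285769 30996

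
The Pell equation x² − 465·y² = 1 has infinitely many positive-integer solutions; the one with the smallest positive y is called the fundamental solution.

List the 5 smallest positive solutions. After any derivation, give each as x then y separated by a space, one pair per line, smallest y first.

15871 736
503777281 23362112
15990898437631 741560158368
507583097703505921 23538602523554944
16111702671313786506751 747162320561120874080

[21; 1,1,3,2,2,2,3,1,1,42] for √465; ℓ=10 ⇒ convergent index 9
a_0=21:  p_0=21·1+0=21,  q_0=21·0+1=1
a_1=1:  p_1=1·21+1=22,  q_1=1·1+0=1
a_2=1:  p_2=1·22+21=43,  q_2=1·1+1=2
a_3=3:  p_3=3·43+22=151,  q_3=3·2+1=7
a_4=2:  p_4=2·151+43=345,  q_4=2·7+2=16
…
a_8=1:  p_8=1·6922+2027=8949,  q_8=1·321+94=415
a_9=1:  p_9=1·8949+6922=15871,  q_9=1·415+321=736
fundamental: x₁=15871, y₁=736  (since 251888641 − 465·541696 = 1)
n=2: (15871,736)∘(15871,736) = (15871·15871+465·736·736, 15871·736+736·15871) = (503777281,23362112)
n=3: (503777281,23362112)∘(15871,736) = (15871·503777281+465·736·23362112, 15871·23362112+736·503777281) = (15990898437631,741560158368)
n=4: (15990898437631,741560158368)∘(15871,736) = (15871·15990898437631+465·736·741560158368, 15871·741560158368+736·15990898437631) = (507583097703505921,23538602523554944)
n=5: (507583097703505921,23538602523554944)∘(15871,736) = (15871·507583097703505921+465·736·23538602523554944, 15871·23538602523554944+736·507583097703505921) = (16111702671313786506751,747162320561120874080)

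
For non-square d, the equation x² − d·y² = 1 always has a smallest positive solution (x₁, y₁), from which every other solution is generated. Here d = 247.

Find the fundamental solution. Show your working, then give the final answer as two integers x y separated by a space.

d=247: √d = [15; 1,2,1,1,9,1,9,1,1,2,1,30] (ℓ=12, even), read p_11/q_11
i=0: a=15 ⇒ p=15, q=1
…
i=3: a=1 ⇒ p=63, q=4
i=4: a=1 ⇒ p=110, q=7
i=5: a=9 ⇒ p=1053, q=67
i=6: a=1 ⇒ p=1163, q=74
i=7: a=9 ⇒ p=11520, q=733
i=8: a=1 ⇒ p=12683, q=807
i=9: a=1 ⇒ p=24203, q=1540
i=10: a=2 ⇒ p=61089, q=3887
i=11: a=1 ⇒ p=85292, q=5427
(x₁, y₁) = (85292, 5427);  85292² − 247·5427² = 1 ✓

85292 5427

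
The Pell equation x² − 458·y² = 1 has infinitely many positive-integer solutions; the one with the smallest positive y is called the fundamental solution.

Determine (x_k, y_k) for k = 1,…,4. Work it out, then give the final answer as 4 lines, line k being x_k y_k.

22899 1070
1048728401 49003860
48029663286099 2244278779210
2199662518128033601 102783479481255720

√458 = [21; 2,2,42, …], period ℓ=3 (odd) → k=5
a_0=21:  p_0=21·1+0=21,  q_0=21·0+1=1
…
a_4=2:  p_4=2·4537+107=9181,  q_4=2·212+5=429
a_5=2:  p_5=2·9181+4537=22899,  q_5=2·429+212=1070
(x₁, y₁) = (22899, 1070);  22899² − 458·1070² = 1 ✓
k=2:  x_2 = 22899·22899+458·1070·1070 = 1048728401,  y_2 = 22899·1070+1070·22899 = 49003860
k=3:  x_3 = 22899·1048728401+458·1070·49003860 = 48029663286099,  y_3 = 22899·49003860+1070·1048728401 = 2244278779210
k=4:  x_4 = 22899·48029663286099+458·1070·2244278779210 = 2199662518128033601,  y_4 = 22899·2244278779210+1070·48029663286099 = 102783479481255720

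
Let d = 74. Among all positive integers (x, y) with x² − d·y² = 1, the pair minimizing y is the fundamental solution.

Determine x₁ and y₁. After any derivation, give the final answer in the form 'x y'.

3699 430

d=74: √d = [8; 1,1,1,1,16] (ℓ=5, odd), read p_9/q_9
i=0: a=8 ⇒ p=8, q=1
i=1: a=1 ⇒ p=9, q=1
…
i=4: a=1 ⇒ p=43, q=5
…
i=8: a=1 ⇒ p=2228, q=259
i=9: a=1 ⇒ p=3699, q=430
fundamental: x₁=3699, y₁=430  (since 13682601 − 74·184900 = 1)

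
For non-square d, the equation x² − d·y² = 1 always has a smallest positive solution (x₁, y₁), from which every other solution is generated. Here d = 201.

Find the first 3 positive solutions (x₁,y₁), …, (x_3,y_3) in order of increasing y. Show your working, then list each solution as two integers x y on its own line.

√201 = [14; 5,1,1,1,2,…,1,5,28, …], period ℓ=14 (even) → k=13
step 0: (14, 1)  from 14·(1,0) + (0,1)
step 1: (71, 5)  from 5·(14,1) + (1,0)
step 2: (85, 6)  from 1·(71,5) + (14,1)
step 3: (156, 11)  from 1·(85,6) + (71,5)
step 4: (241, 17)  from 1·(156,11) + (85,6)
step 5: (638, 45)  from 2·(241,17) + (156,11)
…
step 8: (8549, 603)  from 1·(7670,541) + (879,62)
step 9: (24768, 1747)  from 2·(8549,603) + (7670,541)
…
step 11: (58085, 4097)  from 1·(33317,2350) + (24768,1747)
step 12: (91402, 6447)  from 1·(58085,4097) + (33317,2350)
step 13: (515095, 36332)  from 5·(91402,6447) + (58085,4097)
→ (515095, 36332).  Check: 515095²=265322859025, 201·36332²=265322859024, difference 1.
n=2: (515095,36332)∘(515095,36332) = (515095·515095+201·36332·36332, 515095·36332+36332·515095) = (530645718049,37428863080)
n=3: (530645718049,37428863080)∘(515095,36332) = (515095·530645718049+201·36332·37428863080, 515095·37428863080+36332·530645718049) = (546665912276384215,38558840456348868)

515095 36332
530645718049 37428863080
546665912276384215 38558840456348868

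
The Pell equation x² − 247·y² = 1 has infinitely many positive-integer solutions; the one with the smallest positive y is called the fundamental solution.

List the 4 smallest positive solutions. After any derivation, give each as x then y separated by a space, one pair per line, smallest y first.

85292 5427
14549450527 925759368
2481903468612476 157919736025485
423373021275241155457 26938580249245573872

[15; 1,2,1,1,9,1,9,1,1,2,1,30] for √247; ℓ=12 ⇒ convergent index 11
k=0  a_k=15  p_k/q_k = 15/1
…
k=4  a_k=1  p_k/q_k = 110/7
k=5  a_k=9  p_k/q_k = 1053/67
…
k=7  a_k=9  p_k/q_k = 11520/733
k=8  a_k=1  p_k/q_k = 12683/807
k=9  a_k=1  p_k/q_k = 24203/1540
k=10  a_k=2  p_k/q_k = 61089/3887
k=11  a_k=1  p_k/q_k = 85292/5427
→ (85292, 5427).  Check: 85292²=7274725264, 247·5427²=7274725263, difference 1.
(x_2, y_2) = (85292·85292 + 247·5427·5427, 85292·5427 + 5427·85292) = (14549450527, 925759368)
(x_3, y_3) = (85292·14549450527 + 247·5427·925759368, 85292·925759368 + 5427·14549450527) = (2481903468612476, 157919736025485)
(x_4, y_4) = (85292·2481903468612476 + 247·5427·157919736025485, 85292·157919736025485 + 5427·2481903468612476) = (423373021275241155457, 26938580249245573872)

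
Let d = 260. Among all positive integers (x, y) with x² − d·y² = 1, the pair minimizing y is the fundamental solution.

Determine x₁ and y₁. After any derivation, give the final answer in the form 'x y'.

129 8

√260 → a₀=16, period (8,32); ℓ=2 even so k=1
k=0  a_k=16  p_k/q_k = 16/1
k=1  a_k=8  p_k/q_k = 129/8
(x₁, y₁) = (129, 8);  129² − 260·8² = 1 ✓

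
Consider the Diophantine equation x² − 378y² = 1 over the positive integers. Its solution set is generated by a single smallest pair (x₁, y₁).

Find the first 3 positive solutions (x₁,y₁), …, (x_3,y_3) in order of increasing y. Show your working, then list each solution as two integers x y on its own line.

8749 450
153090001 7874100
2678768828749 137781001350

d=378: √d = [19; 2,3,1,4,1,3,2,38] (ℓ=8, even), read p_7/q_7
i=0: a=19 ⇒ p=19, q=1
…
i=3: a=1 ⇒ p=175, q=9
…
i=6: a=3 ⇒ p=3869, q=199
i=7: a=2 ⇒ p=8749, q=450
(x₁, y₁) = (8749, 450);  8749² − 378·450² = 1 ✓
(8749+450√378)^2 = 153090001 + 7874100√378
(8749+450√378)^3 = 2678768828749 + 137781001350√378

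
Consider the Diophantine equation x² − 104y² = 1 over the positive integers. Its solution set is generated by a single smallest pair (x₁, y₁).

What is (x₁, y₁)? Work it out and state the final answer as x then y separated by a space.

51 5

√104 → a₀=10, period (5,20); ℓ=2 even so k=1
a_0=10:  p_0=10·1+0=10,  q_0=10·0+1=1
a_1=5:  p_1=5·10+1=51,  q_1=5·1+0=5
→ (51, 5).  Check: 51²=2601, 104·5²=2600, difference 1.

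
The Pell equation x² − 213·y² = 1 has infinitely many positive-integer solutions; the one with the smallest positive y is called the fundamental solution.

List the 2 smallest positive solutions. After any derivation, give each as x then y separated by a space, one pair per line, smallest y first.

194399 13320
75581942401 5178789360

√213 = [14; 1,1,2,6,1,8,1,6,2,1,1,28, …], period ℓ=12 (even) → k=11
a_0=14:  p_0=14·1+0=14,  q_0=14·0+1=1
a_1=1:  p_1=1·14+1=15,  q_1=1·1+0=1
a_2=1:  p_2=1·15+14=29,  q_2=1·1+1=2
…
a_4=6:  p_4=6·73+29=467,  q_4=6·5+2=32
a_5=1:  p_5=1·467+73=540,  q_5=1·32+5=37
a_6=8:  p_6=8·540+467=4787,  q_6=8·37+32=328
a_7=1:  p_7=1·4787+540=5327,  q_7=1·328+37=365
…
a_10=1:  p_10=1·78825+36749=115574,  q_10=1·5401+2518=7919
a_11=1:  p_11=1·115574+78825=194399,  q_11=1·7919+5401=13320
→ (194399, 13320).  Check: 194399²=37790971201, 213·13320²=37790971200, difference 1.
k=2:  x_2 = 194399·194399+213·13320·13320 = 75581942401,  y_2 = 194399·13320+13320·194399 = 5178789360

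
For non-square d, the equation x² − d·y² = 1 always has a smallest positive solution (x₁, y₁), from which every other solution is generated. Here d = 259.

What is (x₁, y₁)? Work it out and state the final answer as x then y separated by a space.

847225 52644

√259 = [16; 10,1,2,3,4,3,2,1,10,32, …], period ℓ=10 (even) → k=9
a_0=16:  p_0=16·1+0=16,  q_0=16·0+1=1
a_1=10:  p_1=10·16+1=161,  q_1=10·1+0=10
…
a_3=2:  p_3=2·177+161=515,  q_3=2·11+10=32
a_4=3:  p_4=3·515+177=1722,  q_4=3·32+11=107
a_5=4:  p_5=4·1722+515=7403,  q_5=4·107+32=460
…
a_7=2:  p_7=2·23931+7403=55265,  q_7=2·1487+460=3434
a_8=1:  p_8=1·55265+23931=79196,  q_8=1·3434+1487=4921
a_9=10:  p_9=10·79196+55265=847225,  q_9=10·4921+3434=52644
fundamental: x₁=847225, y₁=52644  (since 717790200625 − 259·2771390736 = 1)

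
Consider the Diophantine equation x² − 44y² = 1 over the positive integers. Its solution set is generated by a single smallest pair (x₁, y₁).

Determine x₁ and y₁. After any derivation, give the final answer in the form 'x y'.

199 30

[6; 1,1,1,2,1,1,1,12] for √44; ℓ=8 ⇒ convergent index 7
k=0  a_k=6  p_k/q_k = 6/1
k=1  a_k=1  p_k/q_k = 7/1
…
k=3  a_k=1  p_k/q_k = 20/3
k=4  a_k=2  p_k/q_k = 53/8
k=5  a_k=1  p_k/q_k = 73/11
k=6  a_k=1  p_k/q_k = 126/19
k=7  a_k=1  p_k/q_k = 199/30
fundamental: x₁=199, y₁=30  (since 39601 − 44·900 = 1)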